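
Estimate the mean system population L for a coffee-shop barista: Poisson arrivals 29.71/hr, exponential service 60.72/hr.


ρ = λ/μ = 29.71/60.72 = 0.4893
L = ρ/(1−ρ) = 0.4893/(1 − 0.4893) = 0.4893/0.5107 = 0.9581

Final: 0.9581


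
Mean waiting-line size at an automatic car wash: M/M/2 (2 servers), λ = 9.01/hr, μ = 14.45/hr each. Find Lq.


a = λ/μ = 0.6235; ρ = a/2 = 0.3118
P₀ = 0.524664
Lq = P₀·a^c·ρ / (c!·(1−ρ)²) = 0.524664·0.38879·0.3118/(2·0.47367)
= 0.06713

Final: 0.06713


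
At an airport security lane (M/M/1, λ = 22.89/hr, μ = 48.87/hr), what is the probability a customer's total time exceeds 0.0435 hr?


W ~ Exponential(μ−λ) for M/M/1.
μ − λ = 48.87 − 22.89 = 25.9800
P(W > t) = e^{−(μ−λ)t} = e^{−1.1301} = 0.322991

Final: 0.322991


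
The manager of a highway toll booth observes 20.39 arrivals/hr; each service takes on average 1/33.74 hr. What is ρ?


ρ = λ/μ = 20.39/33.74 = 0.6043

Final: 0.6043


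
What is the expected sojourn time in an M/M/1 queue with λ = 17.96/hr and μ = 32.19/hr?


W = 1/(μ−λ) = 1/(32.19 − 17.96) = 1/14.23 = 0.07027 hr

Final: 0.07027 hr


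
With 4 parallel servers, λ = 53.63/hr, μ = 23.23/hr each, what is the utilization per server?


ρ = λ/(cμ) = 53.63/(4·23.23) = 53.63/92.92 = 0.5772

Final: 0.5772


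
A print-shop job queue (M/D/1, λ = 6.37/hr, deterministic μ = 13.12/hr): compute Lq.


ρ = 6.37/13.12 = 0.4855
M/D/1: Lq = ρ²/(2(1−ρ)) = 0.2357/(2·0.5145) = 0.22909

Final: 0.22909


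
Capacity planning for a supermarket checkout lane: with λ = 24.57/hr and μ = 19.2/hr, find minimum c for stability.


Stability requires cμ > λ ⇔ c > λ/μ.
λ/μ = 24.57/19.2 = 1.2797
Minimum integer c = ⌊1.2797⌋ + 1 = 2
Check: 2·19.2 = 38.40 > 24.57, while 1·19.2 = 19.20 ≤ 24.57

Final: 2 servers


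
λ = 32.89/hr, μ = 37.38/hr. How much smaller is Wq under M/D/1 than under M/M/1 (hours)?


ρ = 32.89/37.38 = 0.8799
Wq(M/M/1) = ρ/(μ−λ) = 0.8799/4.49 = 0.19596 hr
Wq(M/D/1) = ρ/(2(μ−λ)) = 0.09798 hr
Savings = 0.19596 − 0.09798 = 0.09798 hr

Final: 0.09798 hr


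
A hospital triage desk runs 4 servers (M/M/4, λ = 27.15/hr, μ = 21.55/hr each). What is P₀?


a = λ/μ = 27.15/21.55 = 1.2599; ρ = a/c = 0.3150
Σ_{k=0}^{3} a^k/k! (terms k=0..3) = 1.00000 + 1.25986 + 0.79362 + 0.33329 = 3.38677
Tail: a^4/(4!(1−ρ)) = 2.51936/(24·0.6850) = 0.15324
P₀ = 1/(3.38677 + 0.15324) = 1/3.54001 = 0.282485

Final: 0.282485


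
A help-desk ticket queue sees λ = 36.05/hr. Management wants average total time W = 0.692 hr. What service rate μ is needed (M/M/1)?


W = 1/(μ−λ) ⇒ μ − λ = 1/W = 1/0.692 = 1.4451
μ = λ + 1/W = 36.05 + 1.4451 = 37.4951 per hr

Final: 37.4951 /hr


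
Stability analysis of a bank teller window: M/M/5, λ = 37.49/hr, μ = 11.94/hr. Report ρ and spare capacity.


Total capacity cμ = 5·11.94 = 59.70/hr
ρ = λ/(cμ) = 37.49/59.70 = 0.6280
Stable ⇔ ρ < 1: YES
Spare capacity = cμ − λ = 59.70 − 37.49 = 22.21/hr

Final: ρ = 0.6280; stable; margin = 22.21/hr


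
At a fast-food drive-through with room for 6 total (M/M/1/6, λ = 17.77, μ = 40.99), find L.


ρ = 17.77/40.99 = 0.4335
L = ρ[1 − (K+1)ρ^K + Kρ^(K+1)] / [(1−ρ)(1−ρ^(K+1))]
Numerator: 0.4335·(1 − 7·0.006638 + 6·0.002878) = 0.420861
Denominator: (0.5665)·(0.997122) = 0.564849
L = 0.420861/0.564849 = 0.7451

Final: 0.7451


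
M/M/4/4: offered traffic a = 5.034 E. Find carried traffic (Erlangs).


B(4,5.034) = 0.401020 (Erlang-B)
Carried load = a(1 − B) = 5.034·(1 − 0.401020) = 5.034·0.598980 = 3.0153 E

Final: 3.0153 Erlangs


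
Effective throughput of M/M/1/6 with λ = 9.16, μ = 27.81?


ρ = 0.3294; P_K = (1−ρ)ρ^6/(1−ρ^7) = 0.0008567
λ_eff = λ(1 − P_K) = 9.16·(1 − 0.0008567) = 9.16·0.999143 = 9.1522 /hr

Final: 9.1522 /hr


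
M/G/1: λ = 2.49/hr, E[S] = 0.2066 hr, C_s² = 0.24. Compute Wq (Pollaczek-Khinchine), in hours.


ρ = λ·E[S] = 2.49·0.2066 = 0.5144
E[S²] = E[S]²(1+C_s²) = 0.2066²·(1+0.24) = 0.052928
Wq = λ·E[S²]/(2(1−ρ)) = 2.49·0.052928/(2·0.4856) = 0.13571 hr

Final: 0.13571 hr


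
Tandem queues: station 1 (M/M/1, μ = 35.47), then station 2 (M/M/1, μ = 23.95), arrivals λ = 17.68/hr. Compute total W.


Each node sees arrival rate λ = 17.68/hr (tandem ⇒ throughput preserved).
W₁ = 1/(μ₁−λ) = 1/(35.47−17.68) = 0.05621 hr
W₂ = 1/(μ₂−λ) = 1/(23.95−17.68) = 0.15949 hr
W_total = W₁ + W₂ = 0.05621 + 0.15949 = 0.21570 hr

Final: 0.21570 hr


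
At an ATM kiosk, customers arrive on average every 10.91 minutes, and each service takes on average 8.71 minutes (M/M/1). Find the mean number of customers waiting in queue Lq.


λ = 60/10.91 = 5.4995 /hr
μ = 60/8.71 = 6.8886 /hr
ρ = λ/μ = 5.4995/6.8886 = 0.7984
Lq = ρ²/(1−ρ) = 0.6374/0.2016 = 3.1607

Final: 3.1607


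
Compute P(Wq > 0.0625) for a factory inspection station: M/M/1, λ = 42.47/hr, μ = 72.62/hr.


ρ = 42.47/72.62 = 0.5848
P(Wq > t) = ρ·e^{−(μ−λ)t} = 0.5848·e^{−1.8844}
= 0.5848·0.151924 = 0.088849

Final: 0.088849


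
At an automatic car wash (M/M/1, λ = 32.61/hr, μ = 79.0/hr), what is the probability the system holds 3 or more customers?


ρ = 32.61/79.0 = 0.4128
P(N ≥ n) = ρ^n = 0.4128^3 = 0.070335

Final: 0.070335


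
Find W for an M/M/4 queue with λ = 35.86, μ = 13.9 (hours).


a = 2.5799; ρ = 0.6450; P₀ = 0.066808
Lq = P₀·a^c·ρ/(c!(1−ρ)²) = 0.63095
Wq = Lq/λ = 0.63095/35.86 = 0.01759 hr
W = Wq + 1/μ = 0.01759 + 0.07194 = 0.08954 hr

Final: 0.08954 hr


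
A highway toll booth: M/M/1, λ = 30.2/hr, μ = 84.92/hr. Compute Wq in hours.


ρ = 30.2/84.92 = 0.3556
Wq = ρ/(μ−λ) = 0.3556/(84.92 − 30.2) = 0.3556/54.72 = 0.006499 hr

Final: 0.006499 hr


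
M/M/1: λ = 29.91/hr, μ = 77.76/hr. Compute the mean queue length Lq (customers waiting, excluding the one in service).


ρ = 29.91/77.76 = 0.3846
Lq = ρ²/(1−ρ) = 0.1480/0.6154 = 0.2404

Final: 0.2404


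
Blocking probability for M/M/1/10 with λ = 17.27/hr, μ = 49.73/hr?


ρ = λ/μ = 17.27/49.73 = 0.3473
P_K = (1−ρ)ρ^K/(1−ρ^(K+1)) = (0.6527·0.00002551)/(1 − 0.000008860)
= 0.00001665/0.999991 = 0.00001665

Final: 0.00001665


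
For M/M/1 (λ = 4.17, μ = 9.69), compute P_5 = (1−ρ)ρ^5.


ρ = 4.17/9.69 = 0.4303
P_n = (1−ρ)·ρ^n = (1 − 0.4303)·0.4303^5 = 0.5697·0.014759 = 0.008408

Final: 0.008408


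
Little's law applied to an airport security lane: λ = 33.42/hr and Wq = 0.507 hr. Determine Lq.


Lq = λWq = 33.42·0.507 = 16.9439

Final: 16.9439


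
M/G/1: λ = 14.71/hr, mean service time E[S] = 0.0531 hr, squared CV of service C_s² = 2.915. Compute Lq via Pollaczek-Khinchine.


ρ = λ·E[S] = 14.71·0.0531 = 0.7811
Lq = ρ²(1+C_s²)/(2(1−ρ)) = 0.6101·(1+2.915)/(2·0.2189)
= 0.6101·3.9150/0.4378 = 5.45598

Final: 5.45598


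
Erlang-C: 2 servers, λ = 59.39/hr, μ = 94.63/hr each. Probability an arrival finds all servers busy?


a = λ/μ = 0.6276; ρ = a/2 = 0.3138
P₀ = 0.522300 (from M/M/c formula)
C(c,a) = [a^c/(c!(1−ρ))]·P₀ = [0.39388/(2·0.6862)]·0.522300
= 0.28700·0.522300 = 0.149903

Final: 0.149903


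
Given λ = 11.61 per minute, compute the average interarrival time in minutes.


Mean interarrival time = 1/λ = 1/11.61 minute = 0.08613 minute
In minutes: 0.08613 × 1 = 0.08613 min

Final: 0.08613 min


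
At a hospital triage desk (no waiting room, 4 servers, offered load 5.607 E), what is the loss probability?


B(c,a) = (a^c/c!) / Σ_{k=0}^{c} a^k/k!
a^4/4! = 41.182336
Σ terms (k=0..4): 1.00000 + 5.60700 + 15.71922 + 29.37923 + 41.18234 = 92.887792
B = 41.182336/92.887792 = 0.443356

Final: 0.443356


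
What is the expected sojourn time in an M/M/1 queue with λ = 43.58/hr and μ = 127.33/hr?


W = 1/(μ−λ) = 1/(127.33 − 43.58) = 1/83.75 = 0.01194 hr

Final: 0.01194 hr


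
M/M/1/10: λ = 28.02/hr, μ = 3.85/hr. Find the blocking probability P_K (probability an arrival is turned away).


ρ = λ/μ = 28.02/3.85 = 7.2779
P_K = (1−ρ)ρ^K/(1−ρ^(K+1)) = (-6.2779·416940434.273721)/(1 − 3034459991.779133)
= -2617519557.505412/-3034459990.779133 = 0.862598

Final: 0.862598


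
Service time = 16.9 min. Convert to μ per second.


μ = 1/(service time) in consistent units.
1 second = 0.0166667 min, so μ = 0.0166667/16.9 = 0.0009862 per second

Final: 0.0009862 /sec


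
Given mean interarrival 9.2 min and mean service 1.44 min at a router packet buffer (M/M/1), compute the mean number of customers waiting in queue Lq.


λ = 60/9.2 = 6.5217 /hr
μ = 60/1.44 = 41.6667 /hr
ρ = λ/μ = 6.5217/41.6667 = 0.1565
Lq = ρ²/(1−ρ) = 0.02450/0.8435 = 0.02905

Final: 0.02905


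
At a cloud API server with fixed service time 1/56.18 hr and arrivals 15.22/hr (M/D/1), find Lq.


ρ = 15.22/56.18 = 0.2709
M/D/1: Lq = ρ²/(2(1−ρ)) = 0.07339/(2·0.7291) = 0.05033

Final: 0.05033


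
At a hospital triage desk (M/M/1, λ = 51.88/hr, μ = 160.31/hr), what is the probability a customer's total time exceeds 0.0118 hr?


W ~ Exponential(μ−λ) for M/M/1.
μ − λ = 160.31 − 51.88 = 108.4300
P(W > t) = e^{−(μ−λ)t} = e^{−1.2795} = 0.278184

Final: 0.278184


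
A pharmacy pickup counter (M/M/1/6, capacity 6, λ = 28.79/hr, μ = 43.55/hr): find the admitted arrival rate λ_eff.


ρ = 0.6611; P_K = (1−ρ)ρ^6/(1−ρ^7) = 0.029941
λ_eff = λ(1 − P_K) = 28.79·(1 − 0.029941) = 28.79·0.970059 = 27.9280 /hr

Final: 27.9280 /hr


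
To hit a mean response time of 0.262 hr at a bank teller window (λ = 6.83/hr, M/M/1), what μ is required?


W = 1/(μ−λ) ⇒ μ − λ = 1/W = 1/0.262 = 3.8168
μ = λ + 1/W = 6.83 + 3.8168 = 10.6468 per hr

Final: 10.6468 /hr


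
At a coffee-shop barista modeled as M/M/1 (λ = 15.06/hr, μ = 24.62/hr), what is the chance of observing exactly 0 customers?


ρ = 15.06/24.62 = 0.6117
P_n = (1−ρ)·ρ^n = (1 − 0.6117)·0.6117^0 = 0.3883·1.000000 = 0.388302

Final: 0.388302


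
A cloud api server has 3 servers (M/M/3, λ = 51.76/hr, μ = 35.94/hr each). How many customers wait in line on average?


a = λ/μ = 1.4402; ρ = a/3 = 0.4801
P₀ = 0.225492
Lq = P₀·a^c·ρ / (c!·(1−ρ)²) = 0.225492·2.98709·0.4801/(6·0.27034)
= 0.19935

Final: 0.19935


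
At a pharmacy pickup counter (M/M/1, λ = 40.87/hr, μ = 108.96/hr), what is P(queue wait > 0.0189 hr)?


ρ = 40.87/108.96 = 0.3751
P(Wq > t) = ρ·e^{−(μ−λ)t} = 0.3751·e^{−1.2869}
= 0.3751·0.276125 = 0.103572

Final: 0.103572


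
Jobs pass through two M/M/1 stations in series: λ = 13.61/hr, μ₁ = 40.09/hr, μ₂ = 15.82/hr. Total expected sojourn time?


Each node sees arrival rate λ = 13.61/hr (tandem ⇒ throughput preserved).
W₁ = 1/(μ₁−λ) = 1/(40.09−13.61) = 0.03776 hr
W₂ = 1/(μ₂−λ) = 1/(15.82−13.61) = 0.45249 hr
W_total = W₁ + W₂ = 0.03776 + 0.45249 = 0.49025 hr

Final: 0.49025 hr


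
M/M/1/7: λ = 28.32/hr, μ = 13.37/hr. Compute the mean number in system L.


ρ = 28.32/13.37 = 2.1182
L = ρ[1 − (K+1)ρ^K + Kρ^(K+1)] / [(1−ρ)(1−ρ^(K+1))]
Numerator: 2.1182·(1 − 8·191.307895 + 7·405.223603) = 2768.670943
Denominator: (-1.1182)·(-404.223603) = 451.992735
L = 2768.670943/451.992735 = 6.1255

Final: 6.1255


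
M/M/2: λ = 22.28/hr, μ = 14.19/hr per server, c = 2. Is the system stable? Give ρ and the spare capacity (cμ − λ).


Total capacity cμ = 2·14.19 = 28.38/hr
ρ = λ/(cμ) = 22.28/28.38 = 0.7851
Stable ⇔ ρ < 1: YES
Spare capacity = cμ − λ = 28.38 − 22.28 = 6.10/hr

Final: ρ = 0.7851; stable; margin = 6.10/hr


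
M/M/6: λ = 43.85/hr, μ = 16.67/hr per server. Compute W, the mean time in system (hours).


a = 2.6305; ρ = 0.4384; P₀ = 0.071493
Lq = P₀·a^c·ρ/(c!(1−ρ)²) = 0.04573
Wq = Lq/λ = 0.04573/43.85 = 0.001043 hr
W = Wq + 1/μ = 0.001043 + 0.05999 = 0.06103 hr

Final: 0.06103 hr


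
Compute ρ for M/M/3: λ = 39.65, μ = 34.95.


ρ = λ/(cμ) = 39.65/(3·34.95) = 39.65/104.85 = 0.3782

Final: 0.3782


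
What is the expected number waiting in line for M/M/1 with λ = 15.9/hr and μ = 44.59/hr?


ρ = 15.9/44.59 = 0.3566
Lq = ρ²/(1−ρ) = 0.1272/0.6434 = 0.1976

Final: 0.1976


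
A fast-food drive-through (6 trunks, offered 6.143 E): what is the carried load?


B(6,6.143) = 0.274886 (Erlang-B)
Carried load = a(1 − B) = 6.143·(1 − 0.274886) = 6.143·0.725114 = 4.4544 E

Final: 4.4544 Erlangs


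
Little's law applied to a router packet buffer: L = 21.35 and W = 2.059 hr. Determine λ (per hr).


λ = L/W = 21.35/2.059 = 10.3691 /hr

Final: 10.3691 /hr


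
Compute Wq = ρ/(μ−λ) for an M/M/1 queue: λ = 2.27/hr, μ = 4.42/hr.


ρ = 2.27/4.42 = 0.5136
Wq = ρ/(μ−λ) = 0.5136/(4.42 − 2.27) = 0.5136/2.15 = 0.2389 hr

Final: 0.2389 hr


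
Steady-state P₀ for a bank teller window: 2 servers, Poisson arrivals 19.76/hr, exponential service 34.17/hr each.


a = λ/μ = 19.76/34.17 = 0.5783; ρ = a/c = 0.2891
Σ_{k=0}^{1} a^k/k! (terms k=0..1) = 1.00000 + 0.57829 = 1.57829
Tail: a^2/(2!(1−ρ)) = 0.33441/(2·0.7109) = 0.23522
P₀ = 1/(1.57829 + 0.23522) = 1/1.81350 = 0.551419

Final: 0.551419


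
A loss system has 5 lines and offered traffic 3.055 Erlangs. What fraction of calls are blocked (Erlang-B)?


B(c,a) = (a^c/c!) / Σ_{k=0}^{c} a^k/k!
a^5/5! = 2.217557
Σ terms (k=0..5): 1.00000 + 3.05500 + 4.66651 + 4.75207 + 3.62939 + 2.21756 = 19.320525
B = 2.217557/19.320525 = 0.114777

Final: 0.114777


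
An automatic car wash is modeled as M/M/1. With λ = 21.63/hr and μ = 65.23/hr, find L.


ρ = λ/μ = 21.63/65.23 = 0.3316
L = ρ/(1−ρ) = 0.3316/(1 − 0.3316) = 0.3316/0.6684 = 0.4961

Final: 0.4961


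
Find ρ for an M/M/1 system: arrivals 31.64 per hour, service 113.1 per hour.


ρ = λ/μ = 31.64/113.1 = 0.2798

Final: 0.2798


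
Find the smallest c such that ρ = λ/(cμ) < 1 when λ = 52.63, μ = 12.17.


Stability requires cμ > λ ⇔ c > λ/μ.
λ/μ = 52.63/12.17 = 4.3246
Minimum integer c = ⌊4.3246⌋ + 1 = 5
Check: 5·12.17 = 60.85 > 52.63, while 4·12.17 = 48.68 ≤ 52.63

Final: 5 servers


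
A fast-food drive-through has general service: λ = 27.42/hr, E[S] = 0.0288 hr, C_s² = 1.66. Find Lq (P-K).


ρ = λ·E[S] = 27.42·0.0288 = 0.7897
Lq = ρ²(1+C_s²)/(2(1−ρ)) = 0.6236·(1+1.66)/(2·0.2103)
= 0.6236·2.6600/0.4206 = 3.94388

Final: 3.94388


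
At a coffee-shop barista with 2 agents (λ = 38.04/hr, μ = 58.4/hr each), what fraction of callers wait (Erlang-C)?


a = λ/μ = 0.6514; ρ = a/2 = 0.3257
P₀ = 0.508654 (from M/M/c formula)
C(c,a) = [a^c/(c!(1−ρ))]·P₀ = [0.42428/(2·0.6743)]·0.508654
= 0.31460·0.508654 = 0.160024

Final: 0.160024


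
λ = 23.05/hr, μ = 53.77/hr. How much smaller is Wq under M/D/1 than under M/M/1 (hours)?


ρ = 23.05/53.77 = 0.4287
Wq(M/M/1) = ρ/(μ−λ) = 0.4287/30.72 = 0.01395 hr
Wq(M/D/1) = ρ/(2(μ−λ)) = 0.006977 hr
Savings = 0.01395 − 0.006977 = 0.006977 hr

Final: 0.006977 hr


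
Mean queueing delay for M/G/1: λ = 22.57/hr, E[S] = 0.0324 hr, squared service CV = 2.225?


ρ = λ·E[S] = 22.57·0.0324 = 0.7313
E[S²] = E[S]²(1+C_s²) = 0.0324²·(1+2.225) = 0.003385
Wq = λ·E[S²]/(2(1−ρ)) = 22.57·0.003385/(2·0.2687) = 0.14217 hr

Final: 0.14217 hr


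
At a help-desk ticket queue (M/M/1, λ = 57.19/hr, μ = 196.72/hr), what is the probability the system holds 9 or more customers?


ρ = 57.19/196.72 = 0.2907
P(N ≥ n) = ρ^n = 0.2907^9 = 0.00001483

Final: 0.00001483


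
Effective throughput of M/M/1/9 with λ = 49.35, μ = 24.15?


ρ = 2.0435; P_K = (1−ρ)ρ^9/(1−ρ^10) = 0.511041
λ_eff = λ(1 − P_K) = 49.35·(1 − 0.511041) = 49.35·0.488959 = 24.1301 /hr

Final: 24.1301 /hr


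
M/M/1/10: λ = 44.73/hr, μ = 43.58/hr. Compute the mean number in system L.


ρ = 44.73/43.58 = 1.0264
L = ρ[1 − (K+1)ρ^K + Kρ^(K+1)] / [(1−ρ)(1−ρ^(K+1))]
Numerator: 1.0264·(1 − 11·1.297528 + 10·1.331767) = 0.046051
Denominator: (-0.02639)·(-0.331767) = 0.008755
L = 0.046051/0.008755 = 5.2601

Final: 5.2601


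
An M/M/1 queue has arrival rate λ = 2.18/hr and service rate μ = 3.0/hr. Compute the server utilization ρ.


ρ = λ/μ = 2.18/3.0 = 0.7267

Final: 0.7267


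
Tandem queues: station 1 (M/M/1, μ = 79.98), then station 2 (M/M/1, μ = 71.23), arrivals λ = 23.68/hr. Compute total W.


Each node sees arrival rate λ = 23.68/hr (tandem ⇒ throughput preserved).
W₁ = 1/(μ₁−λ) = 1/(79.98−23.68) = 0.01776 hr
W₂ = 1/(μ₂−λ) = 1/(71.23−23.68) = 0.02103 hr
W_total = W₁ + W₂ = 0.01776 + 0.02103 = 0.03879 hr

Final: 0.03879 hr


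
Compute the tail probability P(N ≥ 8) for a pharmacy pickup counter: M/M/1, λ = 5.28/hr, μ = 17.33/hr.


ρ = 5.28/17.33 = 0.3047
P(N ≥ n) = ρ^n = 0.3047^8 = 0.00007425

Final: 0.00007425


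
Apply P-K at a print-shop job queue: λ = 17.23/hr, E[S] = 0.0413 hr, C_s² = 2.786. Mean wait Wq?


ρ = λ·E[S] = 17.23·0.0413 = 0.7116
E[S²] = E[S]²(1+C_s²) = 0.0413²·(1+2.786) = 0.006458
Wq = λ·E[S²]/(2(1−ρ)) = 17.23·0.006458/(2·0.2884) = 0.19290 hr

Final: 0.19290 hr


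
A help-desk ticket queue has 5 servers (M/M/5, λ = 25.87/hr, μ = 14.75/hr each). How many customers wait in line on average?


a = λ/μ = 1.7539; ρ = a/5 = 0.3508
P₀ = 0.172458
Lq = P₀·a^c·ρ / (c!·(1−ρ)²) = 0.172458·16.59671·0.3508/(120·0.42149)
= 0.01985

Final: 0.01985


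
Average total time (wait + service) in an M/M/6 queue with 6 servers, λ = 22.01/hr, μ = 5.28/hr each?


a = 4.1686; ρ = 0.6948; P₀ = 0.013722
Lq = P₀·a^c·ρ/(c!(1−ρ)²) = 0.74568
Wq = Lq/λ = 0.74568/22.01 = 0.03388 hr
W = Wq + 1/μ = 0.03388 + 0.18939 = 0.22327 hr

Final: 0.22327 hr


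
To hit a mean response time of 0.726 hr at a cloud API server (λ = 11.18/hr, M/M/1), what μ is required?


W = 1/(μ−λ) ⇒ μ − λ = 1/W = 1/0.726 = 1.3774
μ = λ + 1/W = 11.18 + 1.3774 = 12.5574 per hr

Final: 12.5574 /hr


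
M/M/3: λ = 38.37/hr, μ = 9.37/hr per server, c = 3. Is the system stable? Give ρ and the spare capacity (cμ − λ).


Total capacity cμ = 3·9.37 = 28.11/hr
ρ = λ/(cμ) = 38.37/28.11 = 1.3650
Stable ⇔ ρ < 1: NO
Spare capacity = cμ − λ = 28.11 − 38.37 = -10.26/hr

Final: ρ = 1.3650; unstable; margin = -10.26/hr


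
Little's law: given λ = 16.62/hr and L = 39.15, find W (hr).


W = L/λ = 39.15/16.62 = 2.3556 hr

Final: 2.3556 hr


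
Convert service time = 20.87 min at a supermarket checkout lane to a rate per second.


μ = 1/(service time) in consistent units.
1 second = 0.0166667 min, so μ = 0.0166667/20.87 = 0.0007986 per second

Final: 0.0007986 /sec


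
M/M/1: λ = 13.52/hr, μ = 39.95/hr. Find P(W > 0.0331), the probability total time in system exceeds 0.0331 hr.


W ~ Exponential(μ−λ) for M/M/1.
μ − λ = 39.95 − 13.52 = 26.4300
P(W > t) = e^{−(μ−λ)t} = e^{−0.8748} = 0.416932

Final: 0.416932


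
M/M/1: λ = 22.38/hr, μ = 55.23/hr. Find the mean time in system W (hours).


W = 1/(μ−λ) = 1/(55.23 − 22.38) = 1/32.85 = 0.03044 hr

Final: 0.03044 hr


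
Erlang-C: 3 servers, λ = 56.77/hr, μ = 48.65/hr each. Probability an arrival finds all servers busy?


a = λ/μ = 1.1669; ρ = a/3 = 0.3890
P₀ = 0.304772 (from M/M/c formula)
C(c,a) = [a^c/(c!(1−ρ))]·P₀ = [1.58894/(6·0.6110)]·0.304772
= 0.43340·0.304772 = 0.132089

Final: 0.132089


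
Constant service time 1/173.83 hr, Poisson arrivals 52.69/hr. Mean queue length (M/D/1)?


ρ = 52.69/173.83 = 0.3031
M/D/1: Lq = ρ²/(2(1−ρ)) = 0.09188/(2·0.6969) = 0.06592

Final: 0.06592


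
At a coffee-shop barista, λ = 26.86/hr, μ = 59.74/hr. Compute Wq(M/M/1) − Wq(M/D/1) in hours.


ρ = 26.86/59.74 = 0.4496
Wq(M/M/1) = ρ/(μ−λ) = 0.4496/32.88 = 0.01367 hr
Wq(M/D/1) = ρ/(2(μ−λ)) = 0.006837 hr
Savings = 0.01367 − 0.006837 = 0.006837 hr

Final: 0.006837 hr


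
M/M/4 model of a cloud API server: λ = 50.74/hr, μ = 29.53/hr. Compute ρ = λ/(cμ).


ρ = λ/(cμ) = 50.74/(4·29.53) = 50.74/118.12 = 0.4296

Final: 0.4296


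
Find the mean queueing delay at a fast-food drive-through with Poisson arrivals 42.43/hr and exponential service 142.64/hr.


ρ = 42.43/142.64 = 0.2975
Wq = ρ/(μ−λ) = 0.2975/(142.64 − 42.43) = 0.2975/100.21 = 0.002968 hr

Final: 0.002968 hr


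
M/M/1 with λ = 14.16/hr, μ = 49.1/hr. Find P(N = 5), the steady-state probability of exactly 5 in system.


ρ = 14.16/49.1 = 0.2884
P_n = (1−ρ)·ρ^n = (1 − 0.2884)·0.2884^5 = 0.7116·0.001995 = 0.001420

Final: 0.001420


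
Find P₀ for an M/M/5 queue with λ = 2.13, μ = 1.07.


a = λ/μ = 2.13/1.07 = 1.9907; ρ = a/c = 0.3981
Σ_{k=0}^{4} a^k/k! (terms k=0..4) = 1.00000 + 1.99065 + 1.98135 + 1.31473 + 0.65429 = 6.94103
Tail: a^5/(5!(1−ρ)) = 31.25929/(120·0.6019) = 0.43281
P₀ = 1/(6.94103 + 0.43281) = 1/7.37384 = 0.135615

Final: 0.135615


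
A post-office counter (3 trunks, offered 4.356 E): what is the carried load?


B(3,4.356) = 0.481346 (Erlang-B)
Carried load = a(1 − B) = 4.356·(1 − 0.481346) = 4.356·0.518654 = 2.2593 E

Final: 2.2593 Erlangs


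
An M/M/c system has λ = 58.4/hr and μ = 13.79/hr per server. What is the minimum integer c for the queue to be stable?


Stability requires cμ > λ ⇔ c > λ/μ.
λ/μ = 58.4/13.79 = 4.2350
Minimum integer c = ⌊4.2350⌋ + 1 = 5
Check: 5·13.79 = 68.95 > 58.4, while 4·13.79 = 55.16 ≤ 58.4

Final: 5 servers


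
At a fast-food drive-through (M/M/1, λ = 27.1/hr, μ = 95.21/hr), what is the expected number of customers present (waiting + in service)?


ρ = λ/μ = 27.1/95.21 = 0.2846
L = ρ/(1−ρ) = 0.2846/(1 − 0.2846) = 0.2846/0.7154 = 0.3979

Final: 0.3979


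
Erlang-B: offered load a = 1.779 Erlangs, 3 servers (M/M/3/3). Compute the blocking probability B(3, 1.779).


B(c,a) = (a^c/c!) / Σ_{k=0}^{c} a^k/k!
a^3/3! = 0.938375
Σ terms (k=0..3): 1.00000 + 1.77900 + 1.58242 + 0.93838 = 5.299796
B = 0.938375/5.299796 = 0.177059

Final: 0.177059


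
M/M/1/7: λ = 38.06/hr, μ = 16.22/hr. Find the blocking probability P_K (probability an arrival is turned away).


ρ = λ/μ = 38.06/16.22 = 2.3465
P_K = (1−ρ)ρ^K/(1−ρ^(K+1)) = (-1.3465·391.674717)/(1 − 919.059170)
= -527.384453/-918.059170 = 0.574456

Final: 0.574456


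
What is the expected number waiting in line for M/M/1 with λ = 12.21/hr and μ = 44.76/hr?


ρ = 12.21/44.76 = 0.2728
Lq = ρ²/(1−ρ) = 0.07441/0.7272 = 0.1023

Final: 0.1023


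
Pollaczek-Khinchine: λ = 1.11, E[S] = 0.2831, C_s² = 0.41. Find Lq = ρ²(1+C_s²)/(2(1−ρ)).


ρ = λ·E[S] = 1.11·0.2831 = 0.3142
Lq = ρ²(1+C_s²)/(2(1−ρ)) = 0.09875·(1+0.41)/(2·0.6858)
= 0.09875·1.4100/1.3715 = 0.10152

Final: 0.10152


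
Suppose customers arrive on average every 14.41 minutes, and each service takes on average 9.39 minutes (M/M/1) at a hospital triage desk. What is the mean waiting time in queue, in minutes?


λ = 60/14.41 = 4.1638 /hr
μ = 60/9.39 = 6.3898 /hr
ρ = λ/μ = 4.1638/6.3898 = 0.6516
Wq = ρ/(μ−λ) = 0.6516/(6.3898−4.1638) = 0.29274 hr
In minutes: 0.29274·60 = 17.564 min

Final: 17.564 min


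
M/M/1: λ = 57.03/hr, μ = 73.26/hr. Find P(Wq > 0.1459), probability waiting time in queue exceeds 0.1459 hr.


ρ = 57.03/73.26 = 0.7785
P(Wq > t) = ρ·e^{−(μ−λ)t} = 0.7785·e^{−2.3680}
= 0.7785·0.093672 = 0.072920

Final: 0.072920


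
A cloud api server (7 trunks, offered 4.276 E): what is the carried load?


B(7,4.276) = 0.077442 (Erlang-B)
Carried load = a(1 − B) = 4.276·(1 − 0.077442) = 4.276·0.922558 = 3.9449 E

Final: 3.9449 Erlangs


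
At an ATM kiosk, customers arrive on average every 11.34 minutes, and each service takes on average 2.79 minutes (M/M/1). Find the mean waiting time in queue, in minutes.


λ = 60/11.34 = 5.2910 /hr
μ = 60/2.79 = 21.5054 /hr
ρ = λ/μ = 5.2910/21.5054 = 0.2460
Wq = ρ/(μ−λ) = 0.2460/(21.5054−5.2910) = 0.01517 hr
In minutes: 0.01517·60 = 0.9104 min

Final: 0.9104 min


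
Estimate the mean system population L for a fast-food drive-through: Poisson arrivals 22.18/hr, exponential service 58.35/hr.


ρ = λ/μ = 22.18/58.35 = 0.3801
L = ρ/(1−ρ) = 0.3801/(1 − 0.3801) = 0.3801/0.6199 = 0.6132

Final: 0.6132


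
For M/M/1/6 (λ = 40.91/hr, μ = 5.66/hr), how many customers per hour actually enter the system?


ρ = 7.2279; P_K = (1−ρ)ρ^6/(1−ρ^7) = 0.861648
λ_eff = λ(1 − P_K) = 40.91·(1 − 0.861648) = 40.91·0.138352 = 5.6600 /hr

Final: 5.6600 /hr


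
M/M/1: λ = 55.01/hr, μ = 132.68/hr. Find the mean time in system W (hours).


W = 1/(μ−λ) = 1/(132.68 − 55.01) = 1/77.67 = 0.01287 hr

Final: 0.01287 hr


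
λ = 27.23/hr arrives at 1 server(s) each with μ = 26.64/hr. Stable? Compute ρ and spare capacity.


Total capacity cμ = 1·26.64 = 26.64/hr
ρ = λ/(cμ) = 27.23/26.64 = 1.0221
Stable ⇔ ρ < 1: NO
Spare capacity = cμ − λ = 26.64 − 27.23 = -0.59/hr

Final: ρ = 1.0221; unstable; margin = -0.59/hr


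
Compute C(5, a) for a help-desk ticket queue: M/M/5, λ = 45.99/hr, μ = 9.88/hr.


a = λ/μ = 4.6549; ρ = a/5 = 0.9310
P₀ = 0.003158 (from M/M/c formula)
C(c,a) = [a^c/(c!(1−ρ))]·P₀ = [2185.40698/(120·0.06903)]·0.003158
= 263.82968·0.003158 = 0.833084

Final: 0.833084


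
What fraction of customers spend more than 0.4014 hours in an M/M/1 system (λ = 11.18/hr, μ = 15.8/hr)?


W ~ Exponential(μ−λ) for M/M/1.
μ − λ = 15.8 − 11.18 = 4.6200
P(W > t) = e^{−(μ−λ)t} = e^{−1.8545} = 0.156536

Final: 0.156536


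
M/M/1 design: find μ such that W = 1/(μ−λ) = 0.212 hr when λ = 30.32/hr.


W = 1/(μ−λ) ⇒ μ − λ = 1/W = 1/0.212 = 4.7170
μ = λ + 1/W = 30.32 + 4.7170 = 35.0370 per hr

Final: 35.0370 /hr


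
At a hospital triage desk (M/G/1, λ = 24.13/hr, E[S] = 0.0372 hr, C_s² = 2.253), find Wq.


ρ = λ·E[S] = 24.13·0.0372 = 0.8976
E[S²] = E[S]²(1+C_s²) = 0.0372²·(1+2.253) = 0.004502
Wq = λ·E[S²]/(2(1−ρ)) = 24.13·0.004502/(2·0.1024) = 0.53058 hr

Final: 0.53058 hr


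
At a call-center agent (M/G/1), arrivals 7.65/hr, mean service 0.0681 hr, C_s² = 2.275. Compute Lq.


ρ = λ·E[S] = 7.65·0.0681 = 0.5210
Lq = ρ²(1+C_s²)/(2(1−ρ)) = 0.2714·(1+2.275)/(2·0.4790)
= 0.2714·3.2750/0.9581 = 0.92775

Final: 0.92775


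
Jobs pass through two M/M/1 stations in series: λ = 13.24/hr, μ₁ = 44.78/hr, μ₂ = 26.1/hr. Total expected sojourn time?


Each node sees arrival rate λ = 13.24/hr (tandem ⇒ throughput preserved).
W₁ = 1/(μ₁−λ) = 1/(44.78−13.24) = 0.03171 hr
W₂ = 1/(μ₂−λ) = 1/(26.1−13.24) = 0.07776 hr
W_total = W₁ + W₂ = 0.03171 + 0.07776 = 0.10947 hr

Final: 0.10947 hr


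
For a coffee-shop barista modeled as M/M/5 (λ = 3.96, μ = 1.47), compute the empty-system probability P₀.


a = λ/μ = 3.96/1.47 = 2.6939; ρ = a/c = 0.5388
Σ_{k=0}^{4} a^k/k! (terms k=0..4) = 1.00000 + 2.69388 + 3.62849 + 3.25823 + 2.19432 = 12.77492
Tail: a^5/(5!(1−ρ)) = 141.86957/(120·0.4612) = 2.56328
P₀ = 1/(12.77492 + 2.56328) = 1/15.33820 = 0.065197

Final: 0.065197


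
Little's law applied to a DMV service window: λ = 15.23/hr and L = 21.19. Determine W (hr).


W = L/λ = 21.19/15.23 = 1.3913 hr

Final: 1.3913 hr


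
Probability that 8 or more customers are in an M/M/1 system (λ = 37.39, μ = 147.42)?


ρ = 37.39/147.42 = 0.2536
P(N ≥ n) = ρ^n = 0.2536^8 = 0.00001712

Final: 0.00001712


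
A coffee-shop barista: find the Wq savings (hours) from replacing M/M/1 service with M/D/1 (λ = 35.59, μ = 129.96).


ρ = 35.59/129.96 = 0.2739
Wq(M/M/1) = ρ/(μ−λ) = 0.2739/94.37 = 0.002902 hr
Wq(M/D/1) = ρ/(2(μ−λ)) = 0.001451 hr
Savings = 0.002902 − 0.001451 = 0.001451 hr

Final: 0.001451 hr


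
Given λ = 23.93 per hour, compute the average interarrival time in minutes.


Mean interarrival time = 1/λ = 1/23.93 hour = 0.04179 hour
In minutes: 0.04179 × 60 = 2.5073 min

Final: 2.5073 min


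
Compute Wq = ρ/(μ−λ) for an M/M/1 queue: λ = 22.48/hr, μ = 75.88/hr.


ρ = 22.48/75.88 = 0.2963
Wq = ρ/(μ−λ) = 0.2963/(75.88 − 22.48) = 0.2963/53.40 = 0.005548 hr

Final: 0.005548 hr


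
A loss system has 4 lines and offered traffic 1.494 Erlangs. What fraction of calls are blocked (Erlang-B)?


B(c,a) = (a^c/c!) / Σ_{k=0}^{c} a^k/k!
a^4/4! = 0.207583
Σ terms (k=0..4): 1.00000 + 1.49400 + 1.11602 + 0.55578 + 0.20758 = 4.373378
B = 0.207583/4.373378 = 0.047465

Final: 0.047465


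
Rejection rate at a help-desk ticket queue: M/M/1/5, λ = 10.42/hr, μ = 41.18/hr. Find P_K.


ρ = λ/μ = 10.42/41.18 = 0.2530
P_K = (1−ρ)ρ^K/(1−ρ^(K+1)) = (0.7470·0.001037)/(1 − 0.0002625)
= 0.0007748/0.999738 = 0.0007750

Final: 0.0007750


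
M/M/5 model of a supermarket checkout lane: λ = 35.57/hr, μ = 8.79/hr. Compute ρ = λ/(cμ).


ρ = λ/(cμ) = 35.57/(5·8.79) = 35.57/43.95 = 0.8093

Final: 0.8093


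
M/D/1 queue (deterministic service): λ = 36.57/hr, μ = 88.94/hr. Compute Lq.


ρ = 36.57/88.94 = 0.4112
M/D/1: Lq = ρ²/(2(1−ρ)) = 0.1691/(2·0.5888) = 0.14356

Final: 0.14356


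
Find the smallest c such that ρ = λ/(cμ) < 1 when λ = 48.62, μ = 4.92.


Stability requires cμ > λ ⇔ c > λ/μ.
λ/μ = 48.62/4.92 = 9.8821
Minimum integer c = ⌊9.8821⌋ + 1 = 10
Check: 10·4.92 = 49.20 > 48.62, while 9·4.92 = 44.28 ≤ 48.62

Final: 10 servers


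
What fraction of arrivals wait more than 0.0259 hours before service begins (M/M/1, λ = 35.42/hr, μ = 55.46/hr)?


ρ = 35.42/55.46 = 0.6387
P(Wq > t) = ρ·e^{−(μ−λ)t} = 0.6387·e^{−0.5190}
= 0.6387·0.595094 = 0.380062

Final: 0.380062


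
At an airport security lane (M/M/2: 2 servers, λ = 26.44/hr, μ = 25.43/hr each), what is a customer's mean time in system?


a = 1.0397; ρ = 0.5199; P₀ = 0.315912
Lq = P₀·a^c·ρ/(c!(1−ρ)²) = 0.38505
Wq = Lq/λ = 0.38505/26.44 = 0.01456 hr
W = Wq + 1/μ = 0.01456 + 0.03932 = 0.05389 hr

Final: 0.05389 hr


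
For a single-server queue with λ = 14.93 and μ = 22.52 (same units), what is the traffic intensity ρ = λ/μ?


ρ = λ/μ = 14.93/22.52 = 0.6630

Final: 0.6630


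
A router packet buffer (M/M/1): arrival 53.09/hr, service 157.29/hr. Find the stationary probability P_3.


ρ = 53.09/157.29 = 0.3375
P_n = (1−ρ)·ρ^n = (1 − 0.3375)·0.3375^3 = 0.6625·0.038453 = 0.025474

Final: 0.025474


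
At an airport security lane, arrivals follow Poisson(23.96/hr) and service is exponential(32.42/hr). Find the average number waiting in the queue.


ρ = 23.96/32.42 = 0.7390
Lq = ρ²/(1−ρ) = 0.5462/0.2610 = 2.0931

Final: 2.0931


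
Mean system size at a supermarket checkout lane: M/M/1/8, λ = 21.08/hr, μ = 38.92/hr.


ρ = 21.08/38.92 = 0.5416
L = ρ[1 − (K+1)ρ^K + Kρ^(K+1)] / [(1−ρ)(1−ρ^(K+1))]
Numerator: 0.5416·(1 − 9·0.007406 + 8·0.004011) = 0.522903
Denominator: (0.4584)·(0.995989) = 0.456537
L = 0.522903/0.456537 = 1.1454

Final: 1.1454


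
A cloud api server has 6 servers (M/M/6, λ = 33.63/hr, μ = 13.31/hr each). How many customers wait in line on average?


a = λ/μ = 2.5267; ρ = a/6 = 0.4211
P₀ = 0.079443
Lq = P₀·a^c·ρ / (c!·(1−ρ)²) = 0.079443·260.19136·0.4211/(720·0.33511)
= 0.03608

Final: 0.03608


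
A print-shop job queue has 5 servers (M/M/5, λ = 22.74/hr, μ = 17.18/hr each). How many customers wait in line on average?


a = λ/μ = 1.3236; ρ = a/5 = 0.2647
P₀ = 0.265952
Lq = P₀·a^c·ρ / (c!·(1−ρ)²) = 0.265952·4.06290·0.2647/(120·0.54063)
= 0.004409

Final: 0.004409


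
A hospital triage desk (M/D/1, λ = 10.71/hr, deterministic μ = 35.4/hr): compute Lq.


ρ = 10.71/35.4 = 0.3025
M/D/1: Lq = ρ²/(2(1−ρ)) = 0.09153/(2·0.6975) = 0.06562

Final: 0.06562


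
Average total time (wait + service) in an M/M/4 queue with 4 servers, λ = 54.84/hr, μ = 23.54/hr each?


a = 2.3297; ρ = 0.5824; P₀ = 0.090175
Lq = P₀·a^c·ρ/(c!(1−ρ)²) = 0.36964
Wq = Lq/λ = 0.36964/54.84 = 0.006740 hr
W = Wq + 1/μ = 0.006740 + 0.04248 = 0.04922 hr

Final: 0.04922 hr


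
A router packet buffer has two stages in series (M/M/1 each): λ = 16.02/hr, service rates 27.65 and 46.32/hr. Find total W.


Each node sees arrival rate λ = 16.02/hr (tandem ⇒ throughput preserved).
W₁ = 1/(μ₁−λ) = 1/(27.65−16.02) = 0.08598 hr
W₂ = 1/(μ₂−λ) = 1/(46.32−16.02) = 0.03300 hr
W_total = W₁ + W₂ = 0.08598 + 0.03300 = 0.11899 hr

Final: 0.11899 hr


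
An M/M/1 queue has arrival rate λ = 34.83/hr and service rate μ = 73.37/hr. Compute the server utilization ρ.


ρ = λ/μ = 34.83/73.37 = 0.4747

Final: 0.4747


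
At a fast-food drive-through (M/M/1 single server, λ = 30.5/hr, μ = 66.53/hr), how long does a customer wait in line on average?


ρ = 30.5/66.53 = 0.4584
Wq = ρ/(μ−λ) = 0.4584/(66.53 − 30.5) = 0.4584/36.03 = 0.01272 hr

Final: 0.01272 hr


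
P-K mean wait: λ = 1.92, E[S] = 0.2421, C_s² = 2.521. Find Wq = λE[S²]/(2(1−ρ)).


ρ = λ·E[S] = 1.92·0.2421 = 0.4648
E[S²] = E[S]²(1+C_s²) = 0.2421²·(1+2.521) = 0.206374
Wq = λ·E[S²]/(2(1−ρ)) = 1.92·0.206374/(2·0.5352) = 0.37020 hr

Final: 0.37020 hr


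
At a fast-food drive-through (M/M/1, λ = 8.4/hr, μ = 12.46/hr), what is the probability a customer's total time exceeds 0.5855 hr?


W ~ Exponential(μ−λ) for M/M/1.
μ − λ = 12.46 − 8.4 = 4.0600
P(W > t) = e^{−(μ−λ)t} = e^{−2.3771} = 0.092817

Final: 0.092817


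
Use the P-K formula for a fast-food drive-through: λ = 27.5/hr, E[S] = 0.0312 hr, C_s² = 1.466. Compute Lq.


ρ = λ·E[S] = 27.5·0.0312 = 0.8580
Lq = ρ²(1+C_s²)/(2(1−ρ)) = 0.7362·(1+1.466)/(2·0.1420)
= 0.7362·2.4660/0.2840 = 6.39218

Final: 6.39218


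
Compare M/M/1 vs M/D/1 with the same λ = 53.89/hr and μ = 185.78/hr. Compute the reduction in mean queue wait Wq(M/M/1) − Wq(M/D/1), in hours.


ρ = 53.89/185.78 = 0.2901
Wq(M/M/1) = ρ/(μ−λ) = 0.2901/131.89 = 0.002199 hr
Wq(M/D/1) = ρ/(2(μ−λ)) = 0.001100 hr
Savings = 0.002199 − 0.001100 = 0.001100 hr

Final: 0.001100 hr


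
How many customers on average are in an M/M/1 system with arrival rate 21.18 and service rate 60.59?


ρ = λ/μ = 21.18/60.59 = 0.3496
L = ρ/(1−ρ) = 0.3496/(1 − 0.3496) = 0.3496/0.6504 = 0.5374

Final: 0.5374


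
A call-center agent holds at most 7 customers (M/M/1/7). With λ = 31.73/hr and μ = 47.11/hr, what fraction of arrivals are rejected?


ρ = λ/μ = 31.73/47.11 = 0.6735
P_K = (1−ρ)ρ^K/(1−ρ^(K+1)) = (0.3265·0.062878)/(1 − 0.042350)
= 0.020528/0.957650 = 0.021436

Final: 0.021436


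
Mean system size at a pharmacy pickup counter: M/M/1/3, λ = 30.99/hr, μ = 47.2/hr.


ρ = 30.99/47.2 = 0.6566
L = ρ[1 − (K+1)ρ^K + Kρ^(K+1)] / [(1−ρ)(1−ρ^(K+1))]
Numerator: 0.6566·(1 − 4·0.283034 + 3·0.185831) = 0.279276
Denominator: (0.3434)·(0.814169) = 0.279612
L = 0.279276/0.279612 = 0.9988

Final: 0.9988


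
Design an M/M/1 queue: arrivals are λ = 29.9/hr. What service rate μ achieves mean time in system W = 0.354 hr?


W = 1/(μ−λ) ⇒ μ − λ = 1/W = 1/0.354 = 2.8249
μ = λ + 1/W = 29.9 + 2.8249 = 32.7249 per hr

Final: 32.7249 /hr


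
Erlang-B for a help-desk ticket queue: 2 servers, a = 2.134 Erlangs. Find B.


B(c,a) = (a^c/c!) / Σ_{k=0}^{c} a^k/k!
a^2/2! = 2.276978
Σ terms (k=0..2): 1.00000 + 2.13400 + 2.27698 = 5.410978
B = 2.276978/5.410978 = 0.420807

Final: 0.420807


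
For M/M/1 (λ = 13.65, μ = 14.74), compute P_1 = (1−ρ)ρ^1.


ρ = 13.65/14.74 = 0.9261
P_n = (1−ρ)·ρ^n = (1 − 0.9261)·0.9261^1 = 0.07395·0.926052 = 0.068480

Final: 0.068480


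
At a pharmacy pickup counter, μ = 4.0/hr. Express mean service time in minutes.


Mean service time = 1/μ = 1/4.0 hour = 0.25000 hour
In minutes: 0.25000 × 60 = 15.0000 min

Final: 15.0000 min


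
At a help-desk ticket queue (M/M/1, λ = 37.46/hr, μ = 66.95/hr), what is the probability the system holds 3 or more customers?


ρ = 37.46/66.95 = 0.5595
P(N ≥ n) = ρ^n = 0.5595^3 = 0.175167

Final: 0.175167


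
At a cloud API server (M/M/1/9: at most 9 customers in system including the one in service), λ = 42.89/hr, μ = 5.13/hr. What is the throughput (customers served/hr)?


ρ = 8.3606; P_K = (1−ρ)ρ^9/(1−ρ^10) = 0.880392
λ_eff = λ(1 − P_K) = 42.89·(1 − 0.880392) = 42.89·0.119608 = 5.1300 /hr

Final: 5.1300 /hr


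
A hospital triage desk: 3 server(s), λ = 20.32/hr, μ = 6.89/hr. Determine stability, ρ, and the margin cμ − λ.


Total capacity cμ = 3·6.89 = 20.67/hr
ρ = λ/(cμ) = 20.32/20.67 = 0.9831
Stable ⇔ ρ < 1: YES
Spare capacity = cμ − λ = 20.67 − 20.32 = 0.35/hr

Final: ρ = 0.9831; stable; margin = 0.35/hr


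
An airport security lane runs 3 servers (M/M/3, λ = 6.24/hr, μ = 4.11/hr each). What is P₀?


a = λ/μ = 6.24/4.11 = 1.5182; ρ = a/c = 0.5061
Σ_{k=0}^{2} a^k/k! (terms k=0..2) = 1.00000 + 1.51825 + 1.15254 = 3.67079
Tail: a^3/(3!(1−ρ)) = 3.49968/(6·0.4939) = 1.18093
P₀ = 1/(3.67079 + 1.18093) = 1/4.85171 = 0.206113

Final: 0.206113


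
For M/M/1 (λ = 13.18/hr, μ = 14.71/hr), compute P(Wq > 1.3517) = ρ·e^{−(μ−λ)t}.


ρ = 13.18/14.71 = 0.8960
P(Wq > t) = ρ·e^{−(μ−λ)t} = 0.8960·e^{−2.0681}
= 0.8960·0.126426 = 0.113276

Final: 0.113276


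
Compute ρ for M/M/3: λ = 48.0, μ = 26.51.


ρ = λ/(cμ) = 48.0/(3·26.51) = 48.0/79.53 = 0.6035

Final: 0.6035


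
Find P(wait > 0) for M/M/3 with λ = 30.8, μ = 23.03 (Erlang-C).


a = λ/μ = 1.3374; ρ = a/3 = 0.4458
P₀ = 0.253097 (from M/M/c formula)
C(c,a) = [a^c/(c!(1−ρ))]·P₀ = [2.39205/(6·0.5542)]·0.253097
= 0.71936·0.253097 = 0.182069

Final: 0.182069


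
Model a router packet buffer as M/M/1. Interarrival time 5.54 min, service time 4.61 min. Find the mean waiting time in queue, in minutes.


λ = 60/5.54 = 10.8303 /hr
μ = 60/4.61 = 13.0152 /hr
ρ = λ/μ = 10.8303/13.0152 = 0.8321
Wq = ρ/(μ−λ) = 0.8321/(13.0152−10.8303) = 0.38086 hr
In minutes: 0.38086·60 = 22.852 min

Final: 22.852 min


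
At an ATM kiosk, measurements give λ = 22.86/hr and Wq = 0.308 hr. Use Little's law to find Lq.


Lq = λWq = 22.86·0.308 = 7.0409

Final: 7.0409


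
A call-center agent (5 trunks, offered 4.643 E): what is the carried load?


B(5,4.643) = 0.255237 (Erlang-B)
Carried load = a(1 − B) = 4.643·(1 − 0.255237) = 4.643·0.744763 = 3.4579 E

Final: 3.4579 Erlangs


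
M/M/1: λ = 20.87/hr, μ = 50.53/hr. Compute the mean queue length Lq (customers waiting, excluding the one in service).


ρ = 20.87/50.53 = 0.4130
Lq = ρ²/(1−ρ) = 0.1706/0.5870 = 0.2906

Final: 0.2906


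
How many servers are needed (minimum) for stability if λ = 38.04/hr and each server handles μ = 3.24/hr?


Stability requires cμ > λ ⇔ c > λ/μ.
λ/μ = 38.04/3.24 = 11.7407
Minimum integer c = ⌊11.7407⌋ + 1 = 12
Check: 12·3.24 = 38.88 > 38.04, while 11·3.24 = 35.64 ≤ 38.04

Final: 12 servers


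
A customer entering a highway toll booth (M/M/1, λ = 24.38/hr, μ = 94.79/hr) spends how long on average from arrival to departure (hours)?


W = 1/(μ−λ) = 1/(94.79 − 24.38) = 1/70.41 = 0.01420 hr

Final: 0.01420 hr


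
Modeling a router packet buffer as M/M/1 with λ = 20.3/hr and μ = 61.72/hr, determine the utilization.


ρ = λ/μ = 20.3/61.72 = 0.3289

Final: 0.3289
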